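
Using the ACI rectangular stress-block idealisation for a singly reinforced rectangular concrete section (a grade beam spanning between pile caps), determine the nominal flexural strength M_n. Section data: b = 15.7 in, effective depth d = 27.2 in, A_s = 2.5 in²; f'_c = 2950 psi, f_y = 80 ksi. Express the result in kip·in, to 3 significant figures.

T = A_s f_y = 2.5 × 80 = 200 kips.
a = T/(0.85 f'_c b) = 200/(0.85 × 2.95 × 15.7) = 5.080 in.
M_n = T(d − a/2) = 200 × (27.2 − 2.54) = 4932.0 kip·in.

M_n ≈ 4930 kip·in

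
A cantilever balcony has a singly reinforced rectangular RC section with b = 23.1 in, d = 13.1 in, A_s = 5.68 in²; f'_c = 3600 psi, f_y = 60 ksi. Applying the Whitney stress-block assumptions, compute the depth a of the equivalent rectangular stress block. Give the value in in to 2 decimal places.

a ≈ 4.82 in

T = A_s f_y = 5.68 × 60 = 340.8 kips.
a = T/(0.85 f'_c b) = 340.8/(0.85 × 3.6 × 23.1) = 4.82 in.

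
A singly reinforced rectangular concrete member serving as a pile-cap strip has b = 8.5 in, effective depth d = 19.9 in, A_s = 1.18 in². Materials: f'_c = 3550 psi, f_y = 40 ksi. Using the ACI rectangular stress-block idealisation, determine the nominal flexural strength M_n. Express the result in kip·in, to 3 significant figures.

M_n ≈ 896 kip·in

T = A_s f_y = 1.18 × 40 = 47.2 kips.
a = T/(0.85 f'_c b) = 47.2/(0.85 × 3.55 × 8.5) = 1.840 in.
M_n = T(d − a/2) = 47.2 × (19.9 − 0.92) = 895.9 kip·in.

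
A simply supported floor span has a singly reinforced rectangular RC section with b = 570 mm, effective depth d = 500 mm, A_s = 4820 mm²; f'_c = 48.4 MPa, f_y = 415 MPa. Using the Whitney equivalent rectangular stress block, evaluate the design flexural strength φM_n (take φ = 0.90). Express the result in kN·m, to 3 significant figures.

φM_n ≈ 823 kN·m

T = A_s f_y = 4820 × 415 = 2000300 N = 2000.3 kN.
From C = T: a = T/(0.85 f'_c b) = 2000300/(0.85 × 48.4 × 570) = 85.30 mm.
M_n = T(d − a/2) = 2000.3 kN × (500 − 42.65) mm = 914.84 kN·m.
φM_n = 0.90 × 914.84 = 823.36 kN·m.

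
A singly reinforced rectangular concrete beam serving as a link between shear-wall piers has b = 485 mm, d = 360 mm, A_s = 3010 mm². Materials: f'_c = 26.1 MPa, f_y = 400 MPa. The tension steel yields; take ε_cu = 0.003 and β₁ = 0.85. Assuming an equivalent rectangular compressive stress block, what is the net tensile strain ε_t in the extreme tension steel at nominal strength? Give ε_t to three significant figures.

ε_t ≈ 0.00520

a = A_s f_y/(0.85 f'_c b) = 111.90 mm.
β₁ = 0.85, so c = a/β₁ = 111.90/0.85 = 131.65 mm.
From the linear strain diagram with ε_cu = 0.003: ε_t = 0.003 (d − c)/c = 0.003 × (360 − 131.65)/131.65 = 0.00520.
Since ε_t ≥ 0.005, the section is tension-controlled.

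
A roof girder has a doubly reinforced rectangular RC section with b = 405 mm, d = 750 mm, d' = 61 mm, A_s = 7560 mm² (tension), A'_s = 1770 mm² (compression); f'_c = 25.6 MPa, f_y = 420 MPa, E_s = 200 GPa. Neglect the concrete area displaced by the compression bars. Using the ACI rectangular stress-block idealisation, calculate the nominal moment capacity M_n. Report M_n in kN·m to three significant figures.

M_n ≈ 2000 kN·m

Assume both tension and compression steel yield.
Net tension couple steel: A_s − A'_s = 5790 mm².
a = (A_s − A'_s) f_y / (0.85 f'_c b) = 2431800/(0.85 × 25.6 × 405) = 275.94 mm.
c = a/β₁ = 275.94/0.85 = 324.64 mm; ε'_s = 0.003(c − d')/c = 0.0024 ≥ f_y/E_s = 0.0021, so compression steel does yield.
M_n = (A_s − A'_s) f_y (d − a/2) + A'_s f_y (d − d') = [2431800 × (750 − 137.97) + 743400 × (750 − 61)] × 10⁻⁶ = 1488.33 + 512.20 = 2000.53 kN·m.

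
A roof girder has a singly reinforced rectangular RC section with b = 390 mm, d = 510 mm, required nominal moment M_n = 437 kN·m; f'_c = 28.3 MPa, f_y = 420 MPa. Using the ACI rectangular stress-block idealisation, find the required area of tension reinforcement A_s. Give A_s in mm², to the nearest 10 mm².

A_s ≈ 2270 mm²

With M_n = 0.85 f'_c a b (d − a/2), solve the quadratic for a:
a = d − √(d² − 2M_n/(0.85 f'_c b)) = 510 − √(510² − 2 × 437×10⁶/(0.85 × 28.3 × 390)) = 101.42 mm.
A_s = 0.85 f'_c a b / f_y = 0.85 × 28.3 × 101.42 × 390 / 420 = 2265.4 mm².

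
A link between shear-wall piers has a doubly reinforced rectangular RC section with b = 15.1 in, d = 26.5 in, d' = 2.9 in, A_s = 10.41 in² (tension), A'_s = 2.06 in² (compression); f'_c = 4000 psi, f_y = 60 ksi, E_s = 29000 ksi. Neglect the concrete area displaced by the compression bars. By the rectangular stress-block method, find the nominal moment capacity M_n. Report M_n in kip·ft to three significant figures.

Assume both steels yield.
a = (A_s − A'_s) f_y/(0.85 f'_c b) = (10.41 − 2.06) × 60/(0.85 × 4 × 15.1) = 9.758 in.
c = a/β₁ = 9.758/0.85 = 11.480 in; ε'_s = 0.003(c − d')/c = 0.0022 ≥ ε_y = 0.0021, so the compression steel yields.
M_n = (A_s − A'_s) f_y (d − a/2) + A'_s f_y (d − d') = 501 × (26.5 − 4.879) + 123.6 × (26.5 − 2.9) = 10832.1 + 2917.0 = 13749.1 kip·in = 13749.1/12 = 1145.76 kip·ft.

M_n ≈ 1150 kip·ft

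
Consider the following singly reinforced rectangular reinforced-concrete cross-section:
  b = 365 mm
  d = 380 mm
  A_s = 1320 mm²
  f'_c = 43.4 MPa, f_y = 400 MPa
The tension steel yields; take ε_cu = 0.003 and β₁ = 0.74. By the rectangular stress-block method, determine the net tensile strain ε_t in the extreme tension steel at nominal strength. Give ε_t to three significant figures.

a = A_s f_y/(0.85 f'_c b) = 39.21 mm.
β₁ = 0.74, so c = a/β₁ = 39.21/0.74 = 52.99 mm.
From the linear strain diagram with ε_cu = 0.003: ε_t = 0.003 (d − c)/c = 0.003 × (380 − 52.99)/52.99 = 0.0185.
Since ε_t ≥ 0.005, the section is tension-controlled.

ε_t ≈ 0.0185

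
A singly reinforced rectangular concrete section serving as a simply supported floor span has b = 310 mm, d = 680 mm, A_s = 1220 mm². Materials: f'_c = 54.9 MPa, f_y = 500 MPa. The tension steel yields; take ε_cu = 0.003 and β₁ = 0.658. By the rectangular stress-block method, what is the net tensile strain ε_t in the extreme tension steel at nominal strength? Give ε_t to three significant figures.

a = A_s f_y/(0.85 f'_c b) = 42.17 mm.
β₁ = 0.658, so c = a/β₁ = 42.17/0.658 = 64.09 mm.
From the linear strain diagram with ε_cu = 0.003: ε_t = 0.003 (d − c)/c = 0.003 × (680 − 64.09)/64.09 = 0.0288.
Since ε_t ≥ 0.005, the section is tension-controlled.

ε_t ≈ 0.0288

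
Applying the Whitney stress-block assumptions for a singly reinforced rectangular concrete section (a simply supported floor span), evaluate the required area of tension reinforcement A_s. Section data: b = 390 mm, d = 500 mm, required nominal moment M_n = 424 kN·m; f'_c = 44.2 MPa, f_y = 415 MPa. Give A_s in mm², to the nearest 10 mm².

With M_n = 0.85 f'_c a b (d − a/2), solve the quadratic for a:
a = d − √(d² − 2M_n/(0.85 f'_c b)) = 500 − √(500² − 2 × 424×10⁶/(0.85 × 44.2 × 390)) = 61.68 mm.
A_s = 0.85 f'_c a b / f_y = 0.85 × 44.2 × 61.68 × 390 / 415 = 2177.7 mm².

A_s ≈ 2180 mm²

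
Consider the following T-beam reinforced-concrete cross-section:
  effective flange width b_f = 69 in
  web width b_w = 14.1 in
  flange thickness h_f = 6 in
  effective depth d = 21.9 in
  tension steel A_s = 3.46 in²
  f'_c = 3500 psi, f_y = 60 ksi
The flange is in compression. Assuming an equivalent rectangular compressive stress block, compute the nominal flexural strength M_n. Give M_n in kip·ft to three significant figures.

M_n ≈ 370 kip·ft

Tension: T = A_s f_y = 3.46 × 60 = 207.6 kips.
Try a within the flange: a = T/(0.85 f'_c b_f) = 207.6/(0.85 × 3.5 × 69) = 1.011 in.
Since a = 1.011 ≤ h_f = 6 in, the stress block lies entirely in the flange; analyse as a rectangular beam of width b_f.
M_n = T(d − a/2) = 207.6 × (21.9 − 0.5055) = 4441.5 kip·in.
M_n = 4441.5/12 = 370.13 kip·ft.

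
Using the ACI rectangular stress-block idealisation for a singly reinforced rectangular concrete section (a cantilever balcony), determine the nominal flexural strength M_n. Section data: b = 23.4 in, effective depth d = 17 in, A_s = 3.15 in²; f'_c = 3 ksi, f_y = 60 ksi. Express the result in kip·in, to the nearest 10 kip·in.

M_n ≈ 2910 kip·in

T = A_s f_y = 3.15 × 60 = 189 kips.
a = T/(0.85 f'_c b) = 189/(0.85 × 3 × 23.4) = 3.167 in.
M_n = T(d − a/2) = 189 × (17 − 1.5835) = 2913.7 kip·in.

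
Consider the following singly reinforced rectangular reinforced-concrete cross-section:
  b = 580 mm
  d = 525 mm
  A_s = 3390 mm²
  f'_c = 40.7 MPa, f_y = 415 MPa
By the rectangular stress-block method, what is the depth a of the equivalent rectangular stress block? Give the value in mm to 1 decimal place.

T = A_s f_y = 3390 × 415 = 1406850 N = 1406.85 kN.
Setting C = 0.85 f'_c a b equal to T: a = 1406850/(0.85 × 40.7 × 580) = 70.1 mm.

a ≈ 70.1 mm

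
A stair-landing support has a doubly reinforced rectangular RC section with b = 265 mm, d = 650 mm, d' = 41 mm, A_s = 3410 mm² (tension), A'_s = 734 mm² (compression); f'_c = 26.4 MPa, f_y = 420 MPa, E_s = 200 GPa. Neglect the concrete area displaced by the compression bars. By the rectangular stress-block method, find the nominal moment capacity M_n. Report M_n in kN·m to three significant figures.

M_n ≈ 812 kN·m

Assume both tension and compression steel yield.
Net tension couple steel: A_s − A'_s = 2676 mm².
a = (A_s − A'_s) f_y / (0.85 f'_c b) = 1123920/(0.85 × 26.4 × 265) = 189.00 mm.
c = a/β₁ = 189.00/0.85 = 222.35 mm; ε'_s = 0.003(c − d')/c = 0.0024 ≥ f_y/E_s = 0.0021, so compression steel does yield.
M_n = (A_s − A'_s) f_y (d − a/2) + A'_s f_y (d − d') = [1123920 × (650 − 94.5) + 308280 × (650 − 41)] × 10⁻⁶ = 624.34 + 187.74 = 812.08 kN·m.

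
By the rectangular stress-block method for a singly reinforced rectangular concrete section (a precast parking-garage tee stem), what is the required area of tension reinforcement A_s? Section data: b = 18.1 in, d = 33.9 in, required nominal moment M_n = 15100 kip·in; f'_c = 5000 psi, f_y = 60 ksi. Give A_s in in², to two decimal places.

A_s ≈ 8.20 in²

From M_n = 0.85 f'_c a b (d − a/2):
a = d − √(d² − 2M_n/(0.85 f'_c b)) = 33.9 − √(33.9² − 2 × 15100/(0.85 × 5 × 18.1)) = 6.393 in.
A_s = 0.85 f'_c a b / f_y = 0.85 × 5 × 6.393 × 18.1 / 60 = 8.196 in².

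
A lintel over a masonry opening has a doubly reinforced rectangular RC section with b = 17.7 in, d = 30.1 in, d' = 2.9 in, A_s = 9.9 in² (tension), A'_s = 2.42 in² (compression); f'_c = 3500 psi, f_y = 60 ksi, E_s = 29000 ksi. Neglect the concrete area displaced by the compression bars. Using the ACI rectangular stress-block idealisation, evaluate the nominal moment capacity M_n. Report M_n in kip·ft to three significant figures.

M_n ≈ 1300 kip·ft

Assume both steels yield.
a = (A_s − A'_s) f_y/(0.85 f'_c b) = (9.9 − 2.42) × 60/(0.85 × 3.5 × 17.7) = 8.523 in.
c = a/β₁ = 8.523/0.85 = 10.027 in; ε'_s = 0.003(c − d')/c = 0.0021 ≥ ε_y = 0.0021, so the compression steel yields.
M_n = (A_s − A'_s) f_y (d − a/2) + A'_s f_y (d − d') = 448.8 × (30.1 − 4.2615) + 145.2 × (30.1 − 2.9) = 11596.3 + 3949.4 = 15545.7 kip·in = 15545.7/12 = 1295.48 kip·ft.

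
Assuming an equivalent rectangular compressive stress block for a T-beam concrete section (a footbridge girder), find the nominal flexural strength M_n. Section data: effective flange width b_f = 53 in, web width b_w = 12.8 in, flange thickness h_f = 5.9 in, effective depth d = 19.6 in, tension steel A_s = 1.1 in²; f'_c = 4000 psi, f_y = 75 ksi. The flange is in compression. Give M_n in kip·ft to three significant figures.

M_n ≈ 133 kip·ft

Tension: T = A_s f_y = 1.1 × 75 = 82.5 kips.
Try a within the flange: a = T/(0.85 f'_c b_f) = 82.5/(0.85 × 4 × 53) = 0.458 in.
Since a = 0.458 ≤ h_f = 5.9 in, the stress block lies entirely in the flange; analyse as a rectangular beam of width b_f.
M_n = T(d − a/2) = 82.5 × (19.6 − 0.229) = 1598.1 kip·in.
M_n = 1598.1/12 = 133.18 kip·ft.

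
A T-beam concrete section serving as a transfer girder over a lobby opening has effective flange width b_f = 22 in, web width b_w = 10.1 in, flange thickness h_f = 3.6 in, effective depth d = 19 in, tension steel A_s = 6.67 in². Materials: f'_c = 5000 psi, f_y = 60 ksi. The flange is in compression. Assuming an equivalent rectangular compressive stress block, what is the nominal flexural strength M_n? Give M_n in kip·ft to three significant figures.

Tension: T = A_s f_y = 6.67 × 60 = 400.2 kips.
Try a within the flange: a = T/(0.85 f'_c b_f) = 400.2/(0.85 × 5 × 22) = 4.280 in.
a = 4.280 > h_f = 3.6 in: the block extends into the web. Split into flange-overhang and web parts.
C_f = 0.85 f'_c (b_f − b_w) h_f = 0.85 × 5 × (22 − 10.1) × 3.6 = 182.1 kips.
Remaining web compression depth: a_w = (T − C_f)/(0.85 f'_c b_w) = (400.2 − 182.1)/(0.85 × 5 × 10.1) = 5.081 in.
M_n = C_f(d − h_f/2) + (T − C_f)(d − a_w/2) = 182.1 × (19 − 1.8) + 218.1 × (19 − 2.5405) = 3132.1 + 3589.8 = 6721.9 kip·in.
M_n = 6721.9/12 = 560.16 kip·ft.

M_n ≈ 560 kip·ft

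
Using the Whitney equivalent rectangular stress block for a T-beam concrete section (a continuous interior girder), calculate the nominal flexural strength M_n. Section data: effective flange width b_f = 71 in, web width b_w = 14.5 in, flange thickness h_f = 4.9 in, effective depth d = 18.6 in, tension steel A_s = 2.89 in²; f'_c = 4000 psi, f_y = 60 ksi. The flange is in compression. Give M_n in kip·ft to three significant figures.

Tension: T = A_s f_y = 2.89 × 60 = 173.4 kips.
Try a within the flange: a = T/(0.85 f'_c b_f) = 173.4/(0.85 × 4 × 71) = 0.718 in.
Since a = 0.718 ≤ h_f = 4.9 in, the stress block lies entirely in the flange; analyse as a rectangular beam of width b_f.
M_n = T(d − a/2) = 173.4 × (18.6 − 0.359) = 3163.0 kip·in.
M_n = 3163.0/12 = 263.58 kip·ft.

M_n ≈ 264 kip·ft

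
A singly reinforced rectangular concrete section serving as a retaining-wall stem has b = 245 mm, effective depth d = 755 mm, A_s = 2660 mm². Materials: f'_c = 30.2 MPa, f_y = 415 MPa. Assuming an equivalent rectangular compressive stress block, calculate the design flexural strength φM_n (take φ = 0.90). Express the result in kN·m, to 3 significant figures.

T = A_s f_y = 2660 × 415 = 1103900 N = 1103.9 kN.
From C = T: a = T/(0.85 f'_c b) = 1103900/(0.85 × 30.2 × 245) = 175.52 mm.
M_n = T(d − a/2) = 1103.9 kN × (755 − 87.76) mm = 736.57 kN·m.
φM_n = 0.90 × 736.57 = 662.91 kN·m.

φM_n ≈ 663 kN·m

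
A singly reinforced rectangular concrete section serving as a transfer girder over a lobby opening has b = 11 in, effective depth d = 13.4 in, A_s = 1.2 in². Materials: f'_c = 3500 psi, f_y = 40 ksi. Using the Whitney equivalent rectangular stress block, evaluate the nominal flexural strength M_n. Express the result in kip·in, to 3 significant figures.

M_n ≈ 608 kip·in

T = A_s f_y = 1.2 × 40 = 48 kips.
a = T/(0.85 f'_c b) = 48/(0.85 × 3.5 × 11) = 1.467 in.
M_n = T(d − a/2) = 48 × (13.4 − 0.7335) = 608.0 kip·in.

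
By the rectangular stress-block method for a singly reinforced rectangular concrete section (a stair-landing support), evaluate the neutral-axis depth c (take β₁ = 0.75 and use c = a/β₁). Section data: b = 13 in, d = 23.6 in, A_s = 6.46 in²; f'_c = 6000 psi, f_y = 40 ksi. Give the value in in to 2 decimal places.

T = A_s f_y = 6.46 × 40 = 258.4 kips.
a = T/(0.85 f'_c b) = 258.4/(0.85 × 6 × 13) = 3.8974 in.
With β₁ = 0.75, c = a/β₁ = 3.8974/0.75 = 5.20 in.

c ≈ 5.20 in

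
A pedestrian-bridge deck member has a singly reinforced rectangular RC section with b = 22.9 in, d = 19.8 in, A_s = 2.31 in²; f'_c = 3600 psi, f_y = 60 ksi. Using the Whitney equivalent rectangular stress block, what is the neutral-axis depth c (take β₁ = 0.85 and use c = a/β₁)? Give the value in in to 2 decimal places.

c ≈ 2.33 in

T = A_s f_y = 2.31 × 60 = 138.6 kips.
a = T/(0.85 f'_c b) = 138.6/(0.85 × 3.6 × 22.9) = 1.9779 in.
With β₁ = 0.85, c = a/β₁ = 1.9779/0.85 = 2.33 in.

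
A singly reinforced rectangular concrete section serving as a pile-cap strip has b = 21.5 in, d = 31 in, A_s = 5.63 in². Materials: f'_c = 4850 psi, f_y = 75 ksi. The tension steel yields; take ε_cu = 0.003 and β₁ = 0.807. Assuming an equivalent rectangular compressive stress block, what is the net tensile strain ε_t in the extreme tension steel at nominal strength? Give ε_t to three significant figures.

ε_t ≈ 0.0128

a = A_s f_y/(0.85 f'_c b) = 4.764 in.
β₁ = 0.807, so c = a/β₁ = 4.764/0.807 = 5.903 in.
From the linear strain diagram with ε_cu = 0.003: ε_t = 0.003 (d − c)/c = 0.003 × (31 − 5.903)/5.903 = 0.0128.
Since ε_t ≥ 0.005, the section is tension-controlled.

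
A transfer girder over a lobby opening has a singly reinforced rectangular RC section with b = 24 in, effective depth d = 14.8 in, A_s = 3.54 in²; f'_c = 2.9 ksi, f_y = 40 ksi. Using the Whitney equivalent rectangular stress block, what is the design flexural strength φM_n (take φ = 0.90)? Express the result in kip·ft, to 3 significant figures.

φM_n ≈ 144 kip·ft

T = A_s f_y = 3.54 × 40 = 141.6 kips.
a = T/(0.85 f'_c b) = 141.6/(0.85 × 2.9 × 24) = 2.394 in.
M_n = T(d − a/2) = 141.6 × (14.8 − 1.197) = 1926.2 kip·in = 1926.2/12 = 160.52 kip·ft.
φM_n = 0.90 × 160.52 = 144.47 kip·ft.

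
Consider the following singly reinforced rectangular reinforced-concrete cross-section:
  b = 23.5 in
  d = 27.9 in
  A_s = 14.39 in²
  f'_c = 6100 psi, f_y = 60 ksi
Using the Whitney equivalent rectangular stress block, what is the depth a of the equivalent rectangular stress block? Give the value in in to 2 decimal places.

T = A_s f_y = 14.39 × 60 = 863.4 kips.
a = T/(0.85 f'_c b) = 863.4/(0.85 × 6.1 × 23.5) = 7.09 in.

a ≈ 7.09 in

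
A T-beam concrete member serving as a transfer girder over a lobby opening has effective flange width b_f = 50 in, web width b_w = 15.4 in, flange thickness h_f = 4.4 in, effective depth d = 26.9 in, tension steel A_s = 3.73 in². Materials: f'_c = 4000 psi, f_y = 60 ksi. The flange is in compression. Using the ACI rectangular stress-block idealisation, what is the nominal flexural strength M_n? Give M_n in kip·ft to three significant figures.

Tension: T = A_s f_y = 3.73 × 60 = 223.8 kips.
Try a within the flange: a = T/(0.85 f'_c b_f) = 223.8/(0.85 × 4 × 50) = 1.316 in.
Since a = 1.316 ≤ h_f = 4.4 in, the stress block lies entirely in the flange; analyse as a rectangular beam of width b_f.
M_n = T(d − a/2) = 223.8 × (26.9 − 0.658) = 5873.0 kip·in.
M_n = 5873.0/12 = 489.42 kip·ft.

M_n ≈ 489 kip·ft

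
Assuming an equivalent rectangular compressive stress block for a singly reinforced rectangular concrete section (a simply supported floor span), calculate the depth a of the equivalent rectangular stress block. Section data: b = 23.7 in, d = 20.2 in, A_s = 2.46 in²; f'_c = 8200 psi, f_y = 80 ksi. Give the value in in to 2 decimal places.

a ≈ 1.19 in

T = A_s f_y = 2.46 × 80 = 196.8 kips.
a = T/(0.85 f'_c b) = 196.8/(0.85 × 8.2 × 23.7) = 1.19 in.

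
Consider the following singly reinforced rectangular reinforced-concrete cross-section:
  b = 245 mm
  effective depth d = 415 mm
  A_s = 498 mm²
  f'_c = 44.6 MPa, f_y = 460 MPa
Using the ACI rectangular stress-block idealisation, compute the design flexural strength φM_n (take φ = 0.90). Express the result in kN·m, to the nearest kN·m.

φM_n ≈ 83 kN·m

T = A_s f_y = 498 × 460 = 229080 N = 229.08 kN.
From C = T: a = T/(0.85 f'_c b) = 229080/(0.85 × 44.6 × 245) = 24.66 mm.
M_n = T(d − a/2) = 229.08 kN × (415 − 12.33) mm = 92.24 kN·m.
φM_n = 0.90 × 92.24 = 83.02 kN·m.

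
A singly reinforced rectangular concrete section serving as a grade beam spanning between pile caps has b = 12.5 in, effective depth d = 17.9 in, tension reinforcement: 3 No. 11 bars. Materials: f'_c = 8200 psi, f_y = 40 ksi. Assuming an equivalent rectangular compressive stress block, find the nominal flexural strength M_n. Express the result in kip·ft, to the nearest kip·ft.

A_s = 3 × 1.56 = 4.68 in².
T = A_s f_y = 4.68 × 40 = 187.2 kips.
a = T/(0.85 f'_c b) = 187.2/(0.85 × 8.2 × 12.5) = 2.149 in.
M_n = T(d − a/2) = 187.2 × (17.9 − 1.0745) = 3149.7 kip·in = 3149.7/12 = 262.48 kip·ft.

M_n ≈ 262 kip·ft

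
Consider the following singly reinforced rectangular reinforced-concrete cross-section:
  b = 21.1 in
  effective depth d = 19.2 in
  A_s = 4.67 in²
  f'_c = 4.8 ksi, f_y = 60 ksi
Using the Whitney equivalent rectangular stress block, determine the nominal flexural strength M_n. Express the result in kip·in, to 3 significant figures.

T = A_s f_y = 4.67 × 60 = 280.2 kips.
a = T/(0.85 f'_c b) = 280.2/(0.85 × 4.8 × 21.1) = 3.255 in.
M_n = T(d − a/2) = 280.2 × (19.2 − 1.6275) = 4923.8 kip·in.

M_n ≈ 4920 kip·in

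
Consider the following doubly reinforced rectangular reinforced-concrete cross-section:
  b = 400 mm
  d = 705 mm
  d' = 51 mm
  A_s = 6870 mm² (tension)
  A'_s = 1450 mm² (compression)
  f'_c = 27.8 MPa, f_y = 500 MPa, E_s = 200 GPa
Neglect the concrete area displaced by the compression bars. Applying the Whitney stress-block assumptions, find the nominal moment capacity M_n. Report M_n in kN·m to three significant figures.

M_n ≈ 2000 kN·m

Assume both tension and compression steel yield.
Net tension couple steel: A_s − A'_s = 5420 mm².
a = (A_s − A'_s) f_y / (0.85 f'_c b) = 2710000/(0.85 × 27.8 × 400) = 286.71 mm.
c = a/β₁ = 286.71/0.85 = 337.31 mm; ε'_s = 0.003(c − d')/c = 0.0025 ≥ f_y/E_s = 0.0025, so compression steel does yield.
M_n = (A_s − A'_s) f_y (d − a/2) + A'_s f_y (d − d') = [2710000 × (705 − 143.355) + 725000 × (705 − 51)] × 10⁻⁶ = 1522.06 + 474.15 = 1996.21 kN·m.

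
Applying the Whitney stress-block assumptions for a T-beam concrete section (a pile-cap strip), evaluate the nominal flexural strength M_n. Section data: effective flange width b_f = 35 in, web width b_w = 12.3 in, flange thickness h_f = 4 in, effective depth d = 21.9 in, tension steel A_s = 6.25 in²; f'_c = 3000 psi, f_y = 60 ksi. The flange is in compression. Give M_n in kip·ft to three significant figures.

M_n ≈ 618 kip·ft

Tension: T = A_s f_y = 6.25 × 60 = 375 kips.
Try a within the flange: a = T/(0.85 f'_c b_f) = 375/(0.85 × 3 × 35) = 4.202 in.
a = 4.202 > h_f = 4 in: the block extends into the web. Split into flange-overhang and web parts.
C_f = 0.85 f'_c (b_f − b_w) h_f = 0.85 × 3 × (35 − 12.3) × 4 = 231.5 kips.
Remaining web compression depth: a_w = (T − C_f)/(0.85 f'_c b_w) = (375 − 231.5)/(0.85 × 3 × 12.3) = 4.575 in.
M_n = C_f(d − h_f/2) + (T − C_f)(d − a_w/2) = 231.5 × (21.9 − 2) + 143.5 × (21.9 − 2.2875) = 4606.9 + 2814.4 = 7421.3 kip·in.
M_n = 7421.3/12 = 618.44 kip·ft.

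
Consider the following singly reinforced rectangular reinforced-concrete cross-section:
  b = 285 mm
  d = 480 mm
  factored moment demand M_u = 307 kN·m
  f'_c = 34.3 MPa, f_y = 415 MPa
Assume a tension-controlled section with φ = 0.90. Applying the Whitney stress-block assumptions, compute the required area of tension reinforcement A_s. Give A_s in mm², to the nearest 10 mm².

M_n = M_u/φ = 307/0.90 = 341.111 kN·m.
With M_n = 0.85 f'_c a b (d − a/2), solve the quadratic for a:
a = d − √(d² − 2M_n/(0.85 f'_c b)) = 480 − √(480² − 2 × 341.111×10⁶/(0.85 × 34.3 × 285)) = 94.91 mm.
A_s = 0.85 f'_c a b / f_y = 0.85 × 34.3 × 94.91 × 285 / 415 = 1900.3 mm².

A_s ≈ 1900 mm²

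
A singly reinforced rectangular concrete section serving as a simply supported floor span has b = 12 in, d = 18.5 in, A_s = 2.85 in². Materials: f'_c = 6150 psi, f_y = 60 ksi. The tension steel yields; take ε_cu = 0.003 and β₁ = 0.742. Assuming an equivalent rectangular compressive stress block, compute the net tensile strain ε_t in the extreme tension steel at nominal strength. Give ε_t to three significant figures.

a = A_s f_y/(0.85 f'_c b) = 2.726 in.
β₁ = 0.742, so c = a/β₁ = 2.726/0.742 = 3.674 in.
From the linear strain diagram with ε_cu = 0.003: ε_t = 0.003 (d − c)/c = 0.003 × (18.5 − 3.674)/3.674 = 0.0121.
Since ε_t ≥ 0.005, the section is tension-controlled.

ε_t ≈ 0.0121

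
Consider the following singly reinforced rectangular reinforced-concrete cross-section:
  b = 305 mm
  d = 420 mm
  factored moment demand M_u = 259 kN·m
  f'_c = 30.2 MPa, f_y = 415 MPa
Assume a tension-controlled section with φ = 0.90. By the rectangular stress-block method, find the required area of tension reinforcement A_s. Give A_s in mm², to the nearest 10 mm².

M_n = M_u/φ = 259/0.90 = 287.778 kN·m.
With M_n = 0.85 f'_c a b (d − a/2), solve the quadratic for a:
a = d − √(d² − 2M_n/(0.85 f'_c b)) = 420 − √(420² − 2 × 287.778×10⁶/(0.85 × 30.2 × 305)) = 99.24 mm.
A_s = 0.85 f'_c a b / f_y = 0.85 × 30.2 × 99.24 × 305 / 415 = 1872.3 mm².

A_s ≈ 1870 mm²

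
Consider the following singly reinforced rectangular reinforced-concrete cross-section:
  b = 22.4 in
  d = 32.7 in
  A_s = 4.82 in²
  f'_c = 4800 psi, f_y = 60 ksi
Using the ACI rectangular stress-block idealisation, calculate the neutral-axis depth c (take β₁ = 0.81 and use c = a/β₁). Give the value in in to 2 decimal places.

c ≈ 3.91 in

T = A_s f_y = 4.82 × 60 = 289.2 kips.
a = T/(0.85 f'_c b) = 289.2/(0.85 × 4.8 × 22.4) = 3.1644 in.
With β₁ = 0.81, c = a/β₁ = 3.1644/0.81 = 3.91 in.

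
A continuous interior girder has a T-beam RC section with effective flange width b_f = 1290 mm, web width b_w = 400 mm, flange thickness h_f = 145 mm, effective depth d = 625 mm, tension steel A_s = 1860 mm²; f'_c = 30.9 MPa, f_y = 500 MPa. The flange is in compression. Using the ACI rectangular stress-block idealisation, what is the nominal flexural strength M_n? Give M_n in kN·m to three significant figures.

Tension: T = A_s f_y = 1860 × 500 = 930000 N.
Try a within the flange: a = T/(0.85 f'_c b_f) = 930000/(0.85 × 30.9 × 1290) = 27.45 mm.
Since a = 27.45 ≤ h_f = 145 mm, the stress block lies entirely in the flange; analyse as a rectangular beam of width b_f.
M_n = T(d − a/2) = 930000 × (625 − 13.725) = 568.49 × 10⁶ N·mm.
M_n = 568.49 kN·m.

M_n ≈ 568 kN·m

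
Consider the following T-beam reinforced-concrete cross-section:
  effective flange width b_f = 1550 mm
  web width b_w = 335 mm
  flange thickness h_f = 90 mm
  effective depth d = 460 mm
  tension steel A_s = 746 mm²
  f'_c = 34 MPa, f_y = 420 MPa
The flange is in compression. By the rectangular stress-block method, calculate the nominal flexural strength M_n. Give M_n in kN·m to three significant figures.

Tension: T = A_s f_y = 746 × 420 = 313320 N.
Try a within the flange: a = T/(0.85 f'_c b_f) = 313320/(0.85 × 34 × 1550) = 6.99 mm.
Since a = 6.99 ≤ h_f = 90 mm, the stress block lies entirely in the flange; analyse as a rectangular beam of width b_f.
M_n = T(d − a/2) = 313320 × (460 − 3.495) = 143.03 × 10⁶ N·mm.
M_n = 143.03 kN·m.

M_n ≈ 143 kN·m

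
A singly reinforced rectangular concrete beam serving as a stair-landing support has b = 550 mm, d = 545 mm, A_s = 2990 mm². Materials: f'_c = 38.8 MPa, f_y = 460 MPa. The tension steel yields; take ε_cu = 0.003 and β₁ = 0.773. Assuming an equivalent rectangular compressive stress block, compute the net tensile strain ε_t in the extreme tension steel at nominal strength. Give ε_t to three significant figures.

ε_t ≈ 0.0137

a = A_s f_y/(0.85 f'_c b) = 75.83 mm.
β₁ = 0.773, so c = a/β₁ = 75.83/0.773 = 98.10 mm.
From the linear strain diagram with ε_cu = 0.003: ε_t = 0.003 (d − c)/c = 0.003 × (545 − 98.10)/98.10 = 0.0137.
Since ε_t ≥ 0.005, the section is tension-controlled.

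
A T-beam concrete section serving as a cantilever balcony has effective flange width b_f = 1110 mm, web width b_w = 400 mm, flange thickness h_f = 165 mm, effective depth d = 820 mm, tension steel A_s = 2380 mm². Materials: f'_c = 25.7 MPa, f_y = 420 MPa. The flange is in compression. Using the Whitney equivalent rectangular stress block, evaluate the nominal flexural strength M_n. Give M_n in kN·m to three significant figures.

M_n ≈ 799 kN·m

Tension: T = A_s f_y = 2380 × 420 = 999600 N.
Try a within the flange: a = T/(0.85 f'_c b_f) = 999600/(0.85 × 25.7 × 1110) = 41.22 mm.
Since a = 41.22 ≤ h_f = 165 mm, the stress block lies entirely in the flange; analyse as a rectangular beam of width b_f.
M_n = T(d − a/2) = 999600 × (820 − 20.61) = 799.07 × 10⁶ N·mm.
M_n = 799.07 kN·m.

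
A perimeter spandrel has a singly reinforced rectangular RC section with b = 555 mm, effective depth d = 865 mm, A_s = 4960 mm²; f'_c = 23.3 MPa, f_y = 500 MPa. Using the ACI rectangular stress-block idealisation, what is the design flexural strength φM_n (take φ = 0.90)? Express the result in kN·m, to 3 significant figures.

φM_n ≈ 1680 kN·m

T = A_s f_y = 4960 × 500 = 2480000 N = 2480 kN.
From C = T: a = T/(0.85 f'_c b) = 2480000/(0.85 × 23.3 × 555) = 225.62 mm.
M_n = T(d − a/2) = 2480 kN × (865 − 112.81) mm = 1865.43 kN·m.
φM_n = 0.90 × 1865.43 = 1678.89 kN·m.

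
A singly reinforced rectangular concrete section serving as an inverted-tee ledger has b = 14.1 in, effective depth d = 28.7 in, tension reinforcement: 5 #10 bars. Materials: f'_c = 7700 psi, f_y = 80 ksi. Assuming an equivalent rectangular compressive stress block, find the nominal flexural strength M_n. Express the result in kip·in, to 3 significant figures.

M_n ≈ 13200 kip·in

A_s = 5 × 1.27 = 6.35 in².
T = A_s f_y = 6.35 × 80 = 508 kips.
a = T/(0.85 f'_c b) = 508/(0.85 × 7.7 × 14.1) = 5.505 in.
M_n = T(d − a/2) = 508 × (28.7 − 2.7525) = 13181.3 kip·in.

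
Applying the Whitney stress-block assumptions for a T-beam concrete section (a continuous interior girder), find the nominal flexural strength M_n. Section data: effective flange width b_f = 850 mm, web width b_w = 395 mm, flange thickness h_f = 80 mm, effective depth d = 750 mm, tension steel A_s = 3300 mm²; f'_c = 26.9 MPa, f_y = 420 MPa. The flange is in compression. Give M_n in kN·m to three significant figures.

Tension: T = A_s f_y = 3300 × 420 = 1386000 N.
Try a within the flange: a = T/(0.85 f'_c b_f) = 1386000/(0.85 × 26.9 × 850) = 71.31 mm.
Since a = 71.31 ≤ h_f = 80 mm, the stress block lies entirely in the flange; analyse as a rectangular beam of width b_f.
M_n = T(d − a/2) = 1386000 × (750 − 35.655) = 990.08 × 10⁶ N·mm.
M_n = 990.08 kN·m.

M_n ≈ 990 kN·m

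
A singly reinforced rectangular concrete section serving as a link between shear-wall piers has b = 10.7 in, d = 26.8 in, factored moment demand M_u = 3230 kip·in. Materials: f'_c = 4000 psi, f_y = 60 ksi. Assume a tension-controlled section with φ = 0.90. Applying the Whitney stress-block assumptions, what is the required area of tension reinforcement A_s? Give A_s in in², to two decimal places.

A_s ≈ 2.41 in²

M_n = M_u/φ = 3230/0.90 = 3588.89 kip·in.
From M_n = 0.85 f'_c a b (d − a/2):
a = d − √(d² − 2M_n/(0.85 f'_c b)) = 26.8 − √(26.8² − 2 × 3588.89/(0.85 × 4 × 10.7)) = 3.976 in.
A_s = 0.85 f'_c a b / f_y = 0.85 × 4 × 3.976 × 10.7 / 60 = 2.411 in².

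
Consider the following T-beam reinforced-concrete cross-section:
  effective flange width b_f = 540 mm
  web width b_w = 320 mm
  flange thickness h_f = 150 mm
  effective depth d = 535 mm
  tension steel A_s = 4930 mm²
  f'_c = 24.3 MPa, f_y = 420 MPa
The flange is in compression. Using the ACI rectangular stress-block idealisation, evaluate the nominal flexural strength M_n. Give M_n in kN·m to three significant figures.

Tension: T = A_s f_y = 4930 × 420 = 2070600 N.
Try a within the flange: a = T/(0.85 f'_c b_f) = 2070600/(0.85 × 24.3 × 540) = 185.64 mm.
a = 185.64 > h_f = 150 mm: the block extends into the web. Split into flange-overhang and web parts.
C_f = 0.85 f'_c (b_f − b_w) h_f = 0.85 × 24.3 × (540 − 320) × 150 = 681615 N.
Remaining web compression depth: a_w = (T − C_f)/(0.85 f'_c b_w) = (2070600 − 681615)/(0.85 × 24.3 × 320) = 210.15 mm.
M_n = C_f(d − h_f/2) + (T − C_f)(d − a_w/2) = 681615 × (535 − 75) + 1388985 × (535 − 105.075) = 313.54 + 597.16 = 910.70 × 10⁶ N·mm.
M_n = 910.70 kN·m.

M_n ≈ 911 kN·m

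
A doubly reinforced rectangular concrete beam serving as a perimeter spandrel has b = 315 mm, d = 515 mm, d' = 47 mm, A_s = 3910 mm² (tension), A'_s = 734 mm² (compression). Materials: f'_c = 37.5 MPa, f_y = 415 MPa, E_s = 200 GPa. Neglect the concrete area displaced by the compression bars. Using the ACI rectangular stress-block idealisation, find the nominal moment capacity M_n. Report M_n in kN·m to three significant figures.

M_n ≈ 735 kN·m

Assume both tension and compression steel yield.
Net tension couple steel: A_s − A'_s = 3176 mm².
a = (A_s − A'_s) f_y / (0.85 f'_c b) = 1318040/(0.85 × 37.5 × 315) = 131.27 mm.
c = a/β₁ = 131.27/0.782 = 167.86 mm; ε'_s = 0.003(c − d')/c = 0.0022 ≥ f_y/E_s = 0.0021, so compression steel does yield.
M_n = (A_s − A'_s) f_y (d − a/2) + A'_s f_y (d − d') = [1318040 × (515 − 65.635) + 304610 × (515 − 47)] × 10⁻⁶ = 592.28 + 142.56 = 734.84 kN·m.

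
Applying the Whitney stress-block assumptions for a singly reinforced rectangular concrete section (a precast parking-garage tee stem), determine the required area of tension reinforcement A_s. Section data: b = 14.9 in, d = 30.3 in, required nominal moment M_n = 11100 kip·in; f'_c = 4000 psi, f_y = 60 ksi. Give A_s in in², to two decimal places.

A_s ≈ 7.09 in²

From M_n = 0.85 f'_c a b (d − a/2):
a = d − √(d² − 2M_n/(0.85 f'_c b)) = 30.3 − √(30.3² − 2 × 11100/(0.85 × 4 × 14.9)) = 8.394 in.
A_s = 0.85 f'_c a b / f_y = 0.85 × 4 × 8.394 × 14.9 / 60 = 7.087 in².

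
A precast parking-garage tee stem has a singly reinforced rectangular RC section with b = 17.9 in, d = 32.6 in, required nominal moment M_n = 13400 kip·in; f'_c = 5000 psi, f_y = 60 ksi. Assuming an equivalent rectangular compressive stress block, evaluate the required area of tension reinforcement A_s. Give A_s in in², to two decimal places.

From M_n = 0.85 f'_c a b (d − a/2):
a = d − √(d² − 2M_n/(0.85 f'_c b)) = 32.6 − √(32.6² − 2 × 13400/(0.85 × 5 × 17.9)) = 5.945 in.
A_s = 0.85 f'_c a b / f_y = 0.85 × 5 × 5.945 × 17.9 / 60 = 7.538 in².

A_s ≈ 7.54 in²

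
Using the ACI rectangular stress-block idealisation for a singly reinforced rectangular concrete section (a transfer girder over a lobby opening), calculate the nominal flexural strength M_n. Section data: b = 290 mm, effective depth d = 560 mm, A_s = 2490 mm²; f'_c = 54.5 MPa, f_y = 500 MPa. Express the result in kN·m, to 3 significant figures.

T = A_s f_y = 2490 × 500 = 1245000 N = 1245 kN.
From C = T: a = T/(0.85 f'_c b) = 1245000/(0.85 × 54.5 × 290) = 92.67 mm.
M_n = T(d − a/2) = 1245 kN × (560 − 46.335) mm = 639.51 kN·m.

M_n ≈ 640 kN·m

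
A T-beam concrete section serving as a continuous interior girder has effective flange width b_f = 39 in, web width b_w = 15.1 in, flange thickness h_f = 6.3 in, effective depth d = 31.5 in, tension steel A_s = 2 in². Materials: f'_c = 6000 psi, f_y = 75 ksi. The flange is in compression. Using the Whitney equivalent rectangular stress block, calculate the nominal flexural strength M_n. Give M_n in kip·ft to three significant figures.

M_n ≈ 389 kip·ft

Tension: T = A_s f_y = 2 × 75 = 150 kips.
Try a within the flange: a = T/(0.85 f'_c b_f) = 150/(0.85 × 6 × 39) = 0.754 in.
Since a = 0.754 ≤ h_f = 6.3 in, the stress block lies entirely in the flange; analyse as a rectangular beam of width b_f.
M_n = T(d − a/2) = 150 × (31.5 − 0.377) = 4668.5 kip·in.
M_n = 4668.5/12 = 389.04 kip·ft.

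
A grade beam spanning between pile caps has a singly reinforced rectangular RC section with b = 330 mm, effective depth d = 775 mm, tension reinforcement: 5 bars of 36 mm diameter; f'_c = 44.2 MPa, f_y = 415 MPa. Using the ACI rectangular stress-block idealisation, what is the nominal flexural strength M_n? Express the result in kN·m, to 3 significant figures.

M_n ≈ 1460 kN·m

A_s = 5 × 1018 = 5090 mm².
T = A_s f_y = 5090 × 415 = 2112350 N = 2112.35 kN.
From C = T: a = T/(0.85 f'_c b) = 2112350/(0.85 × 44.2 × 330) = 170.38 mm.
M_n = T(d − a/2) = 2112.35 kN × (775 − 85.19) mm = 1457.12 kN·m.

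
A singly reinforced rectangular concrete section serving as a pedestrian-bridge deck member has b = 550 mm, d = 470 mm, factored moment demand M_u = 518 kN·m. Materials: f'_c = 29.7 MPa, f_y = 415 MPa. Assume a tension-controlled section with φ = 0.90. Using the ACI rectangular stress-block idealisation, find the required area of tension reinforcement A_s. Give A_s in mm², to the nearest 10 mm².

M_n = M_u/φ = 518/0.90 = 575.556 kN·m.
With M_n = 0.85 f'_c a b (d − a/2), solve the quadratic for a:
a = d − √(d² − 2M_n/(0.85 f'_c b)) = 470 − √(470² − 2 × 575.556×10⁶/(0.85 × 29.7 × 550)) = 98.52 mm.
A_s = 0.85 f'_c a b / f_y = 0.85 × 29.7 × 98.52 × 550 / 415 = 3296.2 mm².

A_s ≈ 3300 mm²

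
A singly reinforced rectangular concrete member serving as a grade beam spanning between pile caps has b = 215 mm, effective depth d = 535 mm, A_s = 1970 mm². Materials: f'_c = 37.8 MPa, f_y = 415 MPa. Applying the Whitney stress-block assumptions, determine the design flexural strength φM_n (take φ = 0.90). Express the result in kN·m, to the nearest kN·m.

φM_n ≈ 350 kN·m

T = A_s f_y = 1970 × 415 = 817550 N = 817.55 kN.
From C = T: a = T/(0.85 f'_c b) = 817550/(0.85 × 37.8 × 215) = 118.35 mm.
M_n = T(d − a/2) = 817.55 kN × (535 − 59.175) mm = 389.01 kN·m.
φM_n = 0.90 × 389.01 = 350.11 kN·m.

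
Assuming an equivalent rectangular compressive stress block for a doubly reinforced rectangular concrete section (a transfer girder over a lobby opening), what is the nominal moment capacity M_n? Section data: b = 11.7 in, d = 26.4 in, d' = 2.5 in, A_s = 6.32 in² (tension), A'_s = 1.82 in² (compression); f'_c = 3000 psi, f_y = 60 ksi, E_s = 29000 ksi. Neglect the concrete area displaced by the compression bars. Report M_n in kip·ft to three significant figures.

Assume both steels yield.
a = (A_s − A'_s) f_y/(0.85 f'_c b) = (6.32 − 1.82) × 60/(0.85 × 3 × 11.7) = 9.050 in.
c = a/β₁ = 9.050/0.85 = 10.647 in; ε'_s = 0.003(c − d')/c = 0.0023 ≥ ε_y = 0.0021, so the compression steel yields.
M_n = (A_s − A'_s) f_y (d − a/2) + A'_s f_y (d − d') = 270 × (26.4 − 4.525) + 109.2 × (26.4 − 2.5) = 5906.3 + 2609.9 = 8516.2 kip·in = 8516.2/12 = 709.68 kip·ft.

M_n ≈ 710 kip·ft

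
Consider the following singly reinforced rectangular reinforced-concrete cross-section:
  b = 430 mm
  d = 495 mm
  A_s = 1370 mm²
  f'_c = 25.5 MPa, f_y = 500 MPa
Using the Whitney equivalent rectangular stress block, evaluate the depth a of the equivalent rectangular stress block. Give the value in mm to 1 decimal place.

a ≈ 73.5 mm

T = A_s f_y = 1370 × 500 = 685000 N = 685 kN.
Setting C = 0.85 f'_c a b equal to T: a = 685000/(0.85 × 25.5 × 430) = 73.5 mm.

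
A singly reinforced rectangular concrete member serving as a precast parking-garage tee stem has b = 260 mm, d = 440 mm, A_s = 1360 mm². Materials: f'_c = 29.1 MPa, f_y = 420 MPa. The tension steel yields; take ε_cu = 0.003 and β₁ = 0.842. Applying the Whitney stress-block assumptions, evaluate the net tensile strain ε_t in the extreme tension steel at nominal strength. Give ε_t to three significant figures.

ε_t ≈ 0.00951

a = A_s f_y/(0.85 f'_c b) = 88.82 mm.
β₁ = 0.842, so c = a/β₁ = 88.82/0.842 = 105.49 mm.
From the linear strain diagram with ε_cu = 0.003: ε_t = 0.003 (d − c)/c = 0.003 × (440 − 105.49)/105.49 = 0.00951.
Since ε_t ≥ 0.005, the section is tension-controlled.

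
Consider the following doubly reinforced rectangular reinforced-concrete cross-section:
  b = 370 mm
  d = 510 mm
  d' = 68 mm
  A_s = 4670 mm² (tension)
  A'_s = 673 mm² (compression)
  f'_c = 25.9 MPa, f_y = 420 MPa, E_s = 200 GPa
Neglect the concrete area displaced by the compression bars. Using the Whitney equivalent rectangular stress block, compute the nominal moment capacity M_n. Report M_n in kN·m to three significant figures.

M_n ≈ 808 kN·m

Assume both tension and compression steel yield.
Net tension couple steel: A_s − A'_s = 3997 mm².
a = (A_s − A'_s) f_y / (0.85 f'_c b) = 1678740/(0.85 × 25.9 × 370) = 206.09 mm.
c = a/β₁ = 206.09/0.85 = 242.46 mm; ε'_s = 0.003(c − d')/c = 0.0022 ≥ f_y/E_s = 0.0021, so compression steel does yield.
M_n = (A_s − A'_s) f_y (d − a/2) + A'_s f_y (d − d') = [1678740 × (510 − 103.045) + 282660 × (510 − 68)] × 10⁻⁶ = 683.17 + 124.94 = 808.11 kN·m.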